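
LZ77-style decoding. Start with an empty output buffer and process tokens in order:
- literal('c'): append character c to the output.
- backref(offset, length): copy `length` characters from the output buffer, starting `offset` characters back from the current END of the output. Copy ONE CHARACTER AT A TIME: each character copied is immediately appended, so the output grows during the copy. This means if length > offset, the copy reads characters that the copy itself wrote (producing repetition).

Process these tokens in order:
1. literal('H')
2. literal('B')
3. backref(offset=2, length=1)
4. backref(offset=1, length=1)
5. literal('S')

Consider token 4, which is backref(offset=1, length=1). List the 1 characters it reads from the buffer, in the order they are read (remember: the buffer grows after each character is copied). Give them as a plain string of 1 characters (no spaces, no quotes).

Answer: H

Derivation:
Token 1: literal('H'). Output: "H"
Token 2: literal('B'). Output: "HB"
Token 3: backref(off=2, len=1). Copied 'H' from pos 0. Output: "HBH"
Token 4: backref(off=1, len=1). Buffer before: "HBH" (len 3)
  byte 1: read out[2]='H', append. Buffer now: "HBHH"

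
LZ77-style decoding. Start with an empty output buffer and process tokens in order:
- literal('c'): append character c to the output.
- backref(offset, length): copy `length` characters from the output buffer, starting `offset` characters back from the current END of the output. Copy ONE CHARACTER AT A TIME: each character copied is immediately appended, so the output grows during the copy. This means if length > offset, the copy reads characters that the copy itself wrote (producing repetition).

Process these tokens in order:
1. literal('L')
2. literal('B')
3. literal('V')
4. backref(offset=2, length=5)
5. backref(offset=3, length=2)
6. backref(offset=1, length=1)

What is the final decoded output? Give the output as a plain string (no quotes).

Answer: LBVBVBVBBVV

Derivation:
Token 1: literal('L'). Output: "L"
Token 2: literal('B'). Output: "LB"
Token 3: literal('V'). Output: "LBV"
Token 4: backref(off=2, len=5) (overlapping!). Copied 'BVBVB' from pos 1. Output: "LBVBVBVB"
Token 5: backref(off=3, len=2). Copied 'BV' from pos 5. Output: "LBVBVBVBBV"
Token 6: backref(off=1, len=1). Copied 'V' from pos 9. Output: "LBVBVBVBBVV"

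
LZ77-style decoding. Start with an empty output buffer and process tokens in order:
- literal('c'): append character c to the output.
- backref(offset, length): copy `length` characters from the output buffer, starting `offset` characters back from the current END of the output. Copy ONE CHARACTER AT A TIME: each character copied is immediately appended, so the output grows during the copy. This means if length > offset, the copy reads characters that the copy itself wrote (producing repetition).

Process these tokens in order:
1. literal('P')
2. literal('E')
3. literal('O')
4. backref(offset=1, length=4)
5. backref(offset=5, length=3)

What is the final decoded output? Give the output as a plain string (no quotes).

Answer: PEOOOOOOOO

Derivation:
Token 1: literal('P'). Output: "P"
Token 2: literal('E'). Output: "PE"
Token 3: literal('O'). Output: "PEO"
Token 4: backref(off=1, len=4) (overlapping!). Copied 'OOOO' from pos 2. Output: "PEOOOOO"
Token 5: backref(off=5, len=3). Copied 'OOO' from pos 2. Output: "PEOOOOOOOO"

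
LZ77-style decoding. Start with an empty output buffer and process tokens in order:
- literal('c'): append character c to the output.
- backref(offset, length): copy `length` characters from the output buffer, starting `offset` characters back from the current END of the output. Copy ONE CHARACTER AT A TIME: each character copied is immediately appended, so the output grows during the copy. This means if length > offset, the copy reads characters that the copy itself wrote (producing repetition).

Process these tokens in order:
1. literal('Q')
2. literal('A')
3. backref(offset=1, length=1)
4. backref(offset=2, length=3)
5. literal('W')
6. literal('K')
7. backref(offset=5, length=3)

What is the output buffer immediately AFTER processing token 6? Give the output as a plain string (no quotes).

Token 1: literal('Q'). Output: "Q"
Token 2: literal('A'). Output: "QA"
Token 3: backref(off=1, len=1). Copied 'A' from pos 1. Output: "QAA"
Token 4: backref(off=2, len=3) (overlapping!). Copied 'AAA' from pos 1. Output: "QAAAAA"
Token 5: literal('W'). Output: "QAAAAAW"
Token 6: literal('K'). Output: "QAAAAAWK"

Answer: QAAAAAWK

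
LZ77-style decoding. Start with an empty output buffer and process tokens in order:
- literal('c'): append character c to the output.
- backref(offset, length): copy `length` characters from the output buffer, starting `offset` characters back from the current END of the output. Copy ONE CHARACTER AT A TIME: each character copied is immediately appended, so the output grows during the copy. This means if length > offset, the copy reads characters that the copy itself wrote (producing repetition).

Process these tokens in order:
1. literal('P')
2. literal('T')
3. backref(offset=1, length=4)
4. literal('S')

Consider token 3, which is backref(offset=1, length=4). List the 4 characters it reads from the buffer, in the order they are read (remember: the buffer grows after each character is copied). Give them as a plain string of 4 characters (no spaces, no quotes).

Token 1: literal('P'). Output: "P"
Token 2: literal('T'). Output: "PT"
Token 3: backref(off=1, len=4). Buffer before: "PT" (len 2)
  byte 1: read out[1]='T', append. Buffer now: "PTT"
  byte 2: read out[2]='T', append. Buffer now: "PTTT"
  byte 3: read out[3]='T', append. Buffer now: "PTTTT"
  byte 4: read out[4]='T', append. Buffer now: "PTTTTT"

Answer: TTTT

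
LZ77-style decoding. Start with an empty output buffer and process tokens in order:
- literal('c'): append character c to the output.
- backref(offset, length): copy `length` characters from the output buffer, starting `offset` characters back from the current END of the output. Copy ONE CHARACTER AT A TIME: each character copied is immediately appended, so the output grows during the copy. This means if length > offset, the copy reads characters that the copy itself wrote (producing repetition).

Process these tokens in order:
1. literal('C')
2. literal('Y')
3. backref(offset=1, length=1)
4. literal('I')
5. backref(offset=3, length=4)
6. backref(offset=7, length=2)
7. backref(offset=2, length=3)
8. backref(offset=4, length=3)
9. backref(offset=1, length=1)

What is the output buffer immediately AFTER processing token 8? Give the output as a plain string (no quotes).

Answer: CYYIYYIYYYYYYYYY

Derivation:
Token 1: literal('C'). Output: "C"
Token 2: literal('Y'). Output: "CY"
Token 3: backref(off=1, len=1). Copied 'Y' from pos 1. Output: "CYY"
Token 4: literal('I'). Output: "CYYI"
Token 5: backref(off=3, len=4) (overlapping!). Copied 'YYIY' from pos 1. Output: "CYYIYYIY"
Token 6: backref(off=7, len=2). Copied 'YY' from pos 1. Output: "CYYIYYIYYY"
Token 7: backref(off=2, len=3) (overlapping!). Copied 'YYY' from pos 8. Output: "CYYIYYIYYYYYY"
Token 8: backref(off=4, len=3). Copied 'YYY' from pos 9. Output: "CYYIYYIYYYYYYYYY"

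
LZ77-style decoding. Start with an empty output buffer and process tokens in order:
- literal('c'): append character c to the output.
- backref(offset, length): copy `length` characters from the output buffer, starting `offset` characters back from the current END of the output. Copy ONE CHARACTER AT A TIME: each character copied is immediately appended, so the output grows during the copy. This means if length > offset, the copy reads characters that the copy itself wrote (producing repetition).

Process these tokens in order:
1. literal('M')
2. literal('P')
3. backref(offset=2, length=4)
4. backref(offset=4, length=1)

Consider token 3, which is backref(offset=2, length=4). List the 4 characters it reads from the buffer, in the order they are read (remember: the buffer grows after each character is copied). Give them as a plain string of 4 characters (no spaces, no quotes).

Answer: MPMP

Derivation:
Token 1: literal('M'). Output: "M"
Token 2: literal('P'). Output: "MP"
Token 3: backref(off=2, len=4). Buffer before: "MP" (len 2)
  byte 1: read out[0]='M', append. Buffer now: "MPM"
  byte 2: read out[1]='P', append. Buffer now: "MPMP"
  byte 3: read out[2]='M', append. Buffer now: "MPMPM"
  byte 4: read out[3]='P', append. Buffer now: "MPMPMP"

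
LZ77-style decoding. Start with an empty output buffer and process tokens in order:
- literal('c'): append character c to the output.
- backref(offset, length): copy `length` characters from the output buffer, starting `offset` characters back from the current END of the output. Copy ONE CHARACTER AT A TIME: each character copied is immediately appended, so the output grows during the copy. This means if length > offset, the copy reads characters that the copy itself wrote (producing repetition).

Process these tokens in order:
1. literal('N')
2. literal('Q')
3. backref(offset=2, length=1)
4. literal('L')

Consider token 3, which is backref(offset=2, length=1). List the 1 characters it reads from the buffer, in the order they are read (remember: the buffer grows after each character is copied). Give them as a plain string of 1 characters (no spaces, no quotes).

Answer: N

Derivation:
Token 1: literal('N'). Output: "N"
Token 2: literal('Q'). Output: "NQ"
Token 3: backref(off=2, len=1). Buffer before: "NQ" (len 2)
  byte 1: read out[0]='N', append. Buffer now: "NQN"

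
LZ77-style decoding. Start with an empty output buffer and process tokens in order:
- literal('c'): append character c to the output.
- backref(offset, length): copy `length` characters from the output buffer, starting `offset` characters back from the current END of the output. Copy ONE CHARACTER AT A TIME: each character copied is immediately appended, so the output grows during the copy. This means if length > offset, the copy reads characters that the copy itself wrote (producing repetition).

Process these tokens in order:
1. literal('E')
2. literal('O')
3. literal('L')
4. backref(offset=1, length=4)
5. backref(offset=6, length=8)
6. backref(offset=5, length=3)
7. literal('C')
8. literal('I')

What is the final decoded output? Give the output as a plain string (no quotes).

Token 1: literal('E'). Output: "E"
Token 2: literal('O'). Output: "EO"
Token 3: literal('L'). Output: "EOL"
Token 4: backref(off=1, len=4) (overlapping!). Copied 'LLLL' from pos 2. Output: "EOLLLLL"
Token 5: backref(off=6, len=8) (overlapping!). Copied 'OLLLLLOL' from pos 1. Output: "EOLLLLLOLLLLLOL"
Token 6: backref(off=5, len=3). Copied 'LLL' from pos 10. Output: "EOLLLLLOLLLLLOLLLL"
Token 7: literal('C'). Output: "EOLLLLLOLLLLLOLLLLC"
Token 8: literal('I'). Output: "EOLLLLLOLLLLLOLLLLCI"

Answer: EOLLLLLOLLLLLOLLLLCI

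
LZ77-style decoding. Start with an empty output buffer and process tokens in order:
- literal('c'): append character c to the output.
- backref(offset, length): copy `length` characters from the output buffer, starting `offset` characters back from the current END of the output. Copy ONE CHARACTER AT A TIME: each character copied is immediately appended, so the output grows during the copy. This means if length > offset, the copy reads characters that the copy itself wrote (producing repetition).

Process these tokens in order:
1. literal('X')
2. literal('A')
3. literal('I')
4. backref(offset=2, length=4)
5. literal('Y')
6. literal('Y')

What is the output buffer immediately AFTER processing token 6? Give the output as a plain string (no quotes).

Answer: XAIAIAIYY

Derivation:
Token 1: literal('X'). Output: "X"
Token 2: literal('A'). Output: "XA"
Token 3: literal('I'). Output: "XAI"
Token 4: backref(off=2, len=4) (overlapping!). Copied 'AIAI' from pos 1. Output: "XAIAIAI"
Token 5: literal('Y'). Output: "XAIAIAIY"
Token 6: literal('Y'). Output: "XAIAIAIYY"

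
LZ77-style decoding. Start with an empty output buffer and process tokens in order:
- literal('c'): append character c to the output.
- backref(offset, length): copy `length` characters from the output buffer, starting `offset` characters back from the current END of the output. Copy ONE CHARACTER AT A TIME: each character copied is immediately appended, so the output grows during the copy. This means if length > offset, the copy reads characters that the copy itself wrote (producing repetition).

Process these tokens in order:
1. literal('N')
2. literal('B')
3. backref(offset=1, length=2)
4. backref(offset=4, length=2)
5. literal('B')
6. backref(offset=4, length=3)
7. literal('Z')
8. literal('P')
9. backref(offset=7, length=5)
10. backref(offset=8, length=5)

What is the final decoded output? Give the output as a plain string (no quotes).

Token 1: literal('N'). Output: "N"
Token 2: literal('B'). Output: "NB"
Token 3: backref(off=1, len=2) (overlapping!). Copied 'BB' from pos 1. Output: "NBBB"
Token 4: backref(off=4, len=2). Copied 'NB' from pos 0. Output: "NBBBNB"
Token 5: literal('B'). Output: "NBBBNBB"
Token 6: backref(off=4, len=3). Copied 'BNB' from pos 3. Output: "NBBBNBBBNB"
Token 7: literal('Z'). Output: "NBBBNBBBNBZ"
Token 8: literal('P'). Output: "NBBBNBBBNBZP"
Token 9: backref(off=7, len=5). Copied 'BBBNB' from pos 5. Output: "NBBBNBBBNBZPBBBNB"
Token 10: backref(off=8, len=5). Copied 'BZPBB' from pos 9. Output: "NBBBNBBBNBZPBBBNBBZPBB"

Answer: NBBBNBBBNBZPBBBNBBZPBB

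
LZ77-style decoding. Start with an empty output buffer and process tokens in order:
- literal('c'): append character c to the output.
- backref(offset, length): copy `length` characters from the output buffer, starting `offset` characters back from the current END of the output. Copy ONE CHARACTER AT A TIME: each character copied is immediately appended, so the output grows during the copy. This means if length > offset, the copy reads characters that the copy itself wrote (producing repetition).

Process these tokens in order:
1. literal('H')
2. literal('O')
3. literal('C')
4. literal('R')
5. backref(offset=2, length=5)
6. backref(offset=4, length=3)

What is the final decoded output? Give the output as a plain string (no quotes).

Answer: HOCRCRCRCRCR

Derivation:
Token 1: literal('H'). Output: "H"
Token 2: literal('O'). Output: "HO"
Token 3: literal('C'). Output: "HOC"
Token 4: literal('R'). Output: "HOCR"
Token 5: backref(off=2, len=5) (overlapping!). Copied 'CRCRC' from pos 2. Output: "HOCRCRCRC"
Token 6: backref(off=4, len=3). Copied 'RCR' from pos 5. Output: "HOCRCRCRCRCR"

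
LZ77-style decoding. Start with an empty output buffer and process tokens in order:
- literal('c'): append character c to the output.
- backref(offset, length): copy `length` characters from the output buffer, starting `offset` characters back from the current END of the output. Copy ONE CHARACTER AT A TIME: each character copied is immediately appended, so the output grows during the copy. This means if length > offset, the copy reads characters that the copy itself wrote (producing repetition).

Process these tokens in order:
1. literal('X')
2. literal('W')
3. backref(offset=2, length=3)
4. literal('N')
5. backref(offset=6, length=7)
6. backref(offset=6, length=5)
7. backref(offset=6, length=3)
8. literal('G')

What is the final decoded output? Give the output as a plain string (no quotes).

Token 1: literal('X'). Output: "X"
Token 2: literal('W'). Output: "XW"
Token 3: backref(off=2, len=3) (overlapping!). Copied 'XWX' from pos 0. Output: "XWXWX"
Token 4: literal('N'). Output: "XWXWXN"
Token 5: backref(off=6, len=7) (overlapping!). Copied 'XWXWXNX' from pos 0. Output: "XWXWXNXWXWXNX"
Token 6: backref(off=6, len=5). Copied 'WXWXN' from pos 7. Output: "XWXWXNXWXWXNXWXWXN"
Token 7: backref(off=6, len=3). Copied 'XWX' from pos 12. Output: "XWXWXNXWXWXNXWXWXNXWX"
Token 8: literal('G'). Output: "XWXWXNXWXWXNXWXWXNXWXG"

Answer: XWXWXNXWXWXNXWXWXNXWXG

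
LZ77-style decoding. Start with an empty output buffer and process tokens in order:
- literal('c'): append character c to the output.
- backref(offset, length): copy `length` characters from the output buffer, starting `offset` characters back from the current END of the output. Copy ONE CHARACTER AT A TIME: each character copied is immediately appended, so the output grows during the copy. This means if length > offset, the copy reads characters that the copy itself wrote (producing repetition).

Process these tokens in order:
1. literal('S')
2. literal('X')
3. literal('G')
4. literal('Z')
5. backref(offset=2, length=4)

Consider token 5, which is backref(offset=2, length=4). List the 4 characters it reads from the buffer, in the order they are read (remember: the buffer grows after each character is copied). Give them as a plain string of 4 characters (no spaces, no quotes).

Answer: GZGZ

Derivation:
Token 1: literal('S'). Output: "S"
Token 2: literal('X'). Output: "SX"
Token 3: literal('G'). Output: "SXG"
Token 4: literal('Z'). Output: "SXGZ"
Token 5: backref(off=2, len=4). Buffer before: "SXGZ" (len 4)
  byte 1: read out[2]='G', append. Buffer now: "SXGZG"
  byte 2: read out[3]='Z', append. Buffer now: "SXGZGZ"
  byte 3: read out[4]='G', append. Buffer now: "SXGZGZG"
  byte 4: read out[5]='Z', append. Buffer now: "SXGZGZGZ"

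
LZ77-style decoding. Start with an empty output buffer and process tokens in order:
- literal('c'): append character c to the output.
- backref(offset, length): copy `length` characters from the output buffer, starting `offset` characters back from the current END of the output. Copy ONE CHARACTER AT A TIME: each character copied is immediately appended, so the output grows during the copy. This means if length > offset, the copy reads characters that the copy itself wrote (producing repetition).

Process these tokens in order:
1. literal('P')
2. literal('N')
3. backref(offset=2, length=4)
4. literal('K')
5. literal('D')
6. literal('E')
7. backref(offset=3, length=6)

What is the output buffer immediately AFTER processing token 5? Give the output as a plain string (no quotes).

Answer: PNPNPNKD

Derivation:
Token 1: literal('P'). Output: "P"
Token 2: literal('N'). Output: "PN"
Token 3: backref(off=2, len=4) (overlapping!). Copied 'PNPN' from pos 0. Output: "PNPNPN"
Token 4: literal('K'). Output: "PNPNPNK"
Token 5: literal('D'). Output: "PNPNPNKD"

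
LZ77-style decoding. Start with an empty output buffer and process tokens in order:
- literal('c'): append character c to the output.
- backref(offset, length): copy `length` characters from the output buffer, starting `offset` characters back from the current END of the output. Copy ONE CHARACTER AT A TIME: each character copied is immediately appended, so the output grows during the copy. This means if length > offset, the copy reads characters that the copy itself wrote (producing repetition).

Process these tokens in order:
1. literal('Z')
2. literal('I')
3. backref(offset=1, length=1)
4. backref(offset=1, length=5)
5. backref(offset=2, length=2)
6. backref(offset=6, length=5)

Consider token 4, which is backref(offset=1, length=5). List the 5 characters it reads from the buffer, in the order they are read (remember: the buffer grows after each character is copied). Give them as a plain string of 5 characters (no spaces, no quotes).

Token 1: literal('Z'). Output: "Z"
Token 2: literal('I'). Output: "ZI"
Token 3: backref(off=1, len=1). Copied 'I' from pos 1. Output: "ZII"
Token 4: backref(off=1, len=5). Buffer before: "ZII" (len 3)
  byte 1: read out[2]='I', append. Buffer now: "ZIII"
  byte 2: read out[3]='I', append. Buffer now: "ZIIII"
  byte 3: read out[4]='I', append. Buffer now: "ZIIIII"
  byte 4: read out[5]='I', append. Buffer now: "ZIIIIII"
  byte 5: read out[6]='I', append. Buffer now: "ZIIIIIII"

Answer: IIIII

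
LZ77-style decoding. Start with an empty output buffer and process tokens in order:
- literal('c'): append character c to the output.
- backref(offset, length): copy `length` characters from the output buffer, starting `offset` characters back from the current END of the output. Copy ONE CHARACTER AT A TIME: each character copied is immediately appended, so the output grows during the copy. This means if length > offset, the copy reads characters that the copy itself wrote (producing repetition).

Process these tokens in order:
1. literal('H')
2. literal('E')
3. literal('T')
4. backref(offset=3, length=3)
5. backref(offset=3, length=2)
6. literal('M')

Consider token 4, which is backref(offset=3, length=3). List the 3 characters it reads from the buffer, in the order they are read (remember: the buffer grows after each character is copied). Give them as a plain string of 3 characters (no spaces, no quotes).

Token 1: literal('H'). Output: "H"
Token 2: literal('E'). Output: "HE"
Token 3: literal('T'). Output: "HET"
Token 4: backref(off=3, len=3). Buffer before: "HET" (len 3)
  byte 1: read out[0]='H', append. Buffer now: "HETH"
  byte 2: read out[1]='E', append. Buffer now: "HETHE"
  byte 3: read out[2]='T', append. Buffer now: "HETHET"

Answer: HET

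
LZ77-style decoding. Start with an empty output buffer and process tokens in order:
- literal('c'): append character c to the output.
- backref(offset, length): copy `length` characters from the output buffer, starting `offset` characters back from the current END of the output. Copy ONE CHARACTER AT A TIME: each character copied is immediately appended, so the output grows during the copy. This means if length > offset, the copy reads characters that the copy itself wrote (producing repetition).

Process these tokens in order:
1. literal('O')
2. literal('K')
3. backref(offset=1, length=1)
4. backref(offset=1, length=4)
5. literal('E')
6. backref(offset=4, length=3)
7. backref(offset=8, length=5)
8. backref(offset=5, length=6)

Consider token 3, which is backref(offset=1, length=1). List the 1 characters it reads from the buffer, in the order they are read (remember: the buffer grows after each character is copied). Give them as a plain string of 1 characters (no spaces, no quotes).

Answer: K

Derivation:
Token 1: literal('O'). Output: "O"
Token 2: literal('K'). Output: "OK"
Token 3: backref(off=1, len=1). Buffer before: "OK" (len 2)
  byte 1: read out[1]='K', append. Buffer now: "OKK"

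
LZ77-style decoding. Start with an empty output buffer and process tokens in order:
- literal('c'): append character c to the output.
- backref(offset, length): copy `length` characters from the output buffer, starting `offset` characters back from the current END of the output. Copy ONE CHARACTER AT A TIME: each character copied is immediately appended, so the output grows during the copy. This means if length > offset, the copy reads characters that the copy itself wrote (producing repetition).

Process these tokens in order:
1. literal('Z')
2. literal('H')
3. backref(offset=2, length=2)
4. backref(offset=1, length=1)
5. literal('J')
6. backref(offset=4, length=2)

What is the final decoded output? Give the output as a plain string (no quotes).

Token 1: literal('Z'). Output: "Z"
Token 2: literal('H'). Output: "ZH"
Token 3: backref(off=2, len=2). Copied 'ZH' from pos 0. Output: "ZHZH"
Token 4: backref(off=1, len=1). Copied 'H' from pos 3. Output: "ZHZHH"
Token 5: literal('J'). Output: "ZHZHHJ"
Token 6: backref(off=4, len=2). Copied 'ZH' from pos 2. Output: "ZHZHHJZH"

Answer: ZHZHHJZH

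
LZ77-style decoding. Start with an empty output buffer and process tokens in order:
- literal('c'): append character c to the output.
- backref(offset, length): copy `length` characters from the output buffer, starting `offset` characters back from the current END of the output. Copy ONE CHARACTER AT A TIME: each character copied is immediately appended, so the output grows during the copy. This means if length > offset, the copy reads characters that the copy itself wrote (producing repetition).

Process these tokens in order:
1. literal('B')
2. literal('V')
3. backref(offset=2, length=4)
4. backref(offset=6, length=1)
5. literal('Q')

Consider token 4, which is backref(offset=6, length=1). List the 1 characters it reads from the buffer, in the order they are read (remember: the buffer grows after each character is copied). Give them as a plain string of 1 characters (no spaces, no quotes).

Answer: B

Derivation:
Token 1: literal('B'). Output: "B"
Token 2: literal('V'). Output: "BV"
Token 3: backref(off=2, len=4) (overlapping!). Copied 'BVBV' from pos 0. Output: "BVBVBV"
Token 4: backref(off=6, len=1). Buffer before: "BVBVBV" (len 6)
  byte 1: read out[0]='B', append. Buffer now: "BVBVBVB"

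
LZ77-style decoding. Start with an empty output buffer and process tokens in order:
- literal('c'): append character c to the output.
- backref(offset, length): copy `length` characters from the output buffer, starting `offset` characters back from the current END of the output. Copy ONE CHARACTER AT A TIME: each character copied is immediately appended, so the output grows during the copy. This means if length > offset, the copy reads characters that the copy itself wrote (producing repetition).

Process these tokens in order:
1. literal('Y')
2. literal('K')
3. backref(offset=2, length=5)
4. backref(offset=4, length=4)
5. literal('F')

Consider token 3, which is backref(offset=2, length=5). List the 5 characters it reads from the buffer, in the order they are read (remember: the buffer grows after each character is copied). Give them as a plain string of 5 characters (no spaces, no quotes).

Answer: YKYKY

Derivation:
Token 1: literal('Y'). Output: "Y"
Token 2: literal('K'). Output: "YK"
Token 3: backref(off=2, len=5). Buffer before: "YK" (len 2)
  byte 1: read out[0]='Y', append. Buffer now: "YKY"
  byte 2: read out[1]='K', append. Buffer now: "YKYK"
  byte 3: read out[2]='Y', append. Buffer now: "YKYKY"
  byte 4: read out[3]='K', append. Buffer now: "YKYKYK"
  byte 5: read out[4]='Y', append. Buffer now: "YKYKYKY"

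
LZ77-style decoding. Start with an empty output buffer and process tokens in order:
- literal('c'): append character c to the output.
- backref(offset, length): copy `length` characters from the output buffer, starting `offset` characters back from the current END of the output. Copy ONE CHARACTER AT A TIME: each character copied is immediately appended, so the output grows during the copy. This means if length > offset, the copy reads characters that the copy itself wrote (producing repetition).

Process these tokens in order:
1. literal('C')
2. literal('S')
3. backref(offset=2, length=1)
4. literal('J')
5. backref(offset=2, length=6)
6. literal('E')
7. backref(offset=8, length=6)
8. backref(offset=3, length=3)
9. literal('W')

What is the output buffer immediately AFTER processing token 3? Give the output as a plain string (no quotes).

Answer: CSC

Derivation:
Token 1: literal('C'). Output: "C"
Token 2: literal('S'). Output: "CS"
Token 3: backref(off=2, len=1). Copied 'C' from pos 0. Output: "CSC"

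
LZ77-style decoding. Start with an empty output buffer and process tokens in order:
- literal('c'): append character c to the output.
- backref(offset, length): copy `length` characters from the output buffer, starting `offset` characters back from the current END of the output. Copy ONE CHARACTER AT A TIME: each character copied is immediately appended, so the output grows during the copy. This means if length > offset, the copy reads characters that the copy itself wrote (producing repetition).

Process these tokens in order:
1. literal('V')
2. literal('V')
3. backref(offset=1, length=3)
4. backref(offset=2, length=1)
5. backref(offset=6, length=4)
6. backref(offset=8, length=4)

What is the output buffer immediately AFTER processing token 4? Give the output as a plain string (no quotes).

Token 1: literal('V'). Output: "V"
Token 2: literal('V'). Output: "VV"
Token 3: backref(off=1, len=3) (overlapping!). Copied 'VVV' from pos 1. Output: "VVVVV"
Token 4: backref(off=2, len=1). Copied 'V' from pos 3. Output: "VVVVVV"

Answer: VVVVVV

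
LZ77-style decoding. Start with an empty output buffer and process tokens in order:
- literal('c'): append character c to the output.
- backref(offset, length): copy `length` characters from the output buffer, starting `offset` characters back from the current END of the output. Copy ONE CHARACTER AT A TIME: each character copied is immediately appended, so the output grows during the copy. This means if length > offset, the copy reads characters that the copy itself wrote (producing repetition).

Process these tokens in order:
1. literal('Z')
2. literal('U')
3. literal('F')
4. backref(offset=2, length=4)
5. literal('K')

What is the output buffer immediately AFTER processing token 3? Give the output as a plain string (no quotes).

Answer: ZUF

Derivation:
Token 1: literal('Z'). Output: "Z"
Token 2: literal('U'). Output: "ZU"
Token 3: literal('F'). Output: "ZUF"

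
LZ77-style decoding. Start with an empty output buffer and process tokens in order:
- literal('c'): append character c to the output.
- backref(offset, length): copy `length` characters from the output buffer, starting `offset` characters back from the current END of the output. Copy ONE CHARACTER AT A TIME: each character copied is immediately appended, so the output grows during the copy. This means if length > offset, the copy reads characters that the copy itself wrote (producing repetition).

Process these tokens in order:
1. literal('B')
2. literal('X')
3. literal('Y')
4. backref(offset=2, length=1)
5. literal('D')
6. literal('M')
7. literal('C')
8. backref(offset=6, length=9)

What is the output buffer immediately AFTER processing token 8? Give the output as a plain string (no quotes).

Token 1: literal('B'). Output: "B"
Token 2: literal('X'). Output: "BX"
Token 3: literal('Y'). Output: "BXY"
Token 4: backref(off=2, len=1). Copied 'X' from pos 1. Output: "BXYX"
Token 5: literal('D'). Output: "BXYXD"
Token 6: literal('M'). Output: "BXYXDM"
Token 7: literal('C'). Output: "BXYXDMC"
Token 8: backref(off=6, len=9) (overlapping!). Copied 'XYXDMCXYX' from pos 1. Output: "BXYXDMCXYXDMCXYX"

Answer: BXYXDMCXYXDMCXYX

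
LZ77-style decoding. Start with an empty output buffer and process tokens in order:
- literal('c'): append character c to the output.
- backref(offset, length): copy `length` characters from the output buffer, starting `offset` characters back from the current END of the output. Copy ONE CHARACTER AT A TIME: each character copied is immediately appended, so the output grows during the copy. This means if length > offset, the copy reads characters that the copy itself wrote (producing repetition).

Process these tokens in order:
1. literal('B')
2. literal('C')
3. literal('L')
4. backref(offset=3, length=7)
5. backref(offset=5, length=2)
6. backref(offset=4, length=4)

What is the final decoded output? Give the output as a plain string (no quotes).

Answer: BCLBCLBCLBLBLBLB

Derivation:
Token 1: literal('B'). Output: "B"
Token 2: literal('C'). Output: "BC"
Token 3: literal('L'). Output: "BCL"
Token 4: backref(off=3, len=7) (overlapping!). Copied 'BCLBCLB' from pos 0. Output: "BCLBCLBCLB"
Token 5: backref(off=5, len=2). Copied 'LB' from pos 5. Output: "BCLBCLBCLBLB"
Token 6: backref(off=4, len=4). Copied 'LBLB' from pos 8. Output: "BCLBCLBCLBLBLBLB"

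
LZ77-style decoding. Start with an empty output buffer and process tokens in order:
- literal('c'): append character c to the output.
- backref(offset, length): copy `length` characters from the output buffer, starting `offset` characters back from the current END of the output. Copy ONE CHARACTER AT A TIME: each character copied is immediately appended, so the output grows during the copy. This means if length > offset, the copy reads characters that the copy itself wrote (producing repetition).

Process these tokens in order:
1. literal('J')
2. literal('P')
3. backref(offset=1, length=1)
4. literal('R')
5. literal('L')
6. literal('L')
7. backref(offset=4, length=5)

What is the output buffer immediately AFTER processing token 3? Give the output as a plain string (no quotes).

Token 1: literal('J'). Output: "J"
Token 2: literal('P'). Output: "JP"
Token 3: backref(off=1, len=1). Copied 'P' from pos 1. Output: "JPP"

Answer: JPP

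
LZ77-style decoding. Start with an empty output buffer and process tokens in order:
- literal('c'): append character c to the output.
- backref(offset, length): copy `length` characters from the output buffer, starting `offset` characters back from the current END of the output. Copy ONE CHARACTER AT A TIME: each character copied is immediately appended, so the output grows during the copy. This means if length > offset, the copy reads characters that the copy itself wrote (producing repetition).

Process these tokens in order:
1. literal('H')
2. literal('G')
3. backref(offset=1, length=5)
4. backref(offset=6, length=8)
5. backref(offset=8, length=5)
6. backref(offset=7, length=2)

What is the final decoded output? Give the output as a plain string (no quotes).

Answer: HGGGGGGGGGGGGGGGGGGGGG

Derivation:
Token 1: literal('H'). Output: "H"
Token 2: literal('G'). Output: "HG"
Token 3: backref(off=1, len=5) (overlapping!). Copied 'GGGGG' from pos 1. Output: "HGGGGGG"
Token 4: backref(off=6, len=8) (overlapping!). Copied 'GGGGGGGG' from pos 1. Output: "HGGGGGGGGGGGGGG"
Token 5: backref(off=8, len=5). Copied 'GGGGG' from pos 7. Output: "HGGGGGGGGGGGGGGGGGGG"
Token 6: backref(off=7, len=2). Copied 'GG' from pos 13. Output: "HGGGGGGGGGGGGGGGGGGGGG"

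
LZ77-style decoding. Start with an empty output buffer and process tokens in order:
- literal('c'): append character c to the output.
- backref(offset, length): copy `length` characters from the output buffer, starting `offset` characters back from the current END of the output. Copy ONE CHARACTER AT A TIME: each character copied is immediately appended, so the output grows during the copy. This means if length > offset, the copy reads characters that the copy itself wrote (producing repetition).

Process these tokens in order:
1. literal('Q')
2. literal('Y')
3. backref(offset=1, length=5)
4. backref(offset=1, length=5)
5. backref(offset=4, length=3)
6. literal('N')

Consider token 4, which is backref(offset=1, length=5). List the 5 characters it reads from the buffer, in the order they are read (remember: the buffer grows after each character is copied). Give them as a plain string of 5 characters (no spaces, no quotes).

Answer: YYYYY

Derivation:
Token 1: literal('Q'). Output: "Q"
Token 2: literal('Y'). Output: "QY"
Token 3: backref(off=1, len=5) (overlapping!). Copied 'YYYYY' from pos 1. Output: "QYYYYYY"
Token 4: backref(off=1, len=5). Buffer before: "QYYYYYY" (len 7)
  byte 1: read out[6]='Y', append. Buffer now: "QYYYYYYY"
  byte 2: read out[7]='Y', append. Buffer now: "QYYYYYYYY"
  byte 3: read out[8]='Y', append. Buffer now: "QYYYYYYYYY"
  byte 4: read out[9]='Y', append. Buffer now: "QYYYYYYYYYY"
  byte 5: read out[10]='Y', append. Buffer now: "QYYYYYYYYYYY"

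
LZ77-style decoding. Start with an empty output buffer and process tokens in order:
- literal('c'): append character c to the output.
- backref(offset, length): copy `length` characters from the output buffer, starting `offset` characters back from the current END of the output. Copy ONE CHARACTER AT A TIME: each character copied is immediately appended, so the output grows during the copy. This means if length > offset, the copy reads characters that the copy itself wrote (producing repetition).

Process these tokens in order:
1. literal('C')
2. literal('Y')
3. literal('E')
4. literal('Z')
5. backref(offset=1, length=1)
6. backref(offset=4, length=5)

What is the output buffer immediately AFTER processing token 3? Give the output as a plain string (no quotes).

Token 1: literal('C'). Output: "C"
Token 2: literal('Y'). Output: "CY"
Token 3: literal('E'). Output: "CYE"

Answer: CYE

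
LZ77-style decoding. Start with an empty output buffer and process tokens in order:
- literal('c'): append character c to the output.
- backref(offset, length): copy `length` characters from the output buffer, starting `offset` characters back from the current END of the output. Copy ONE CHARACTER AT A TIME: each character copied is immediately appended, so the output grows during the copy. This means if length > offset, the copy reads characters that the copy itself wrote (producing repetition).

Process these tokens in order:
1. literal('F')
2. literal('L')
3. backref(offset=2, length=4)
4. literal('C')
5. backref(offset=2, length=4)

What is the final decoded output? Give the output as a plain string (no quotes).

Token 1: literal('F'). Output: "F"
Token 2: literal('L'). Output: "FL"
Token 3: backref(off=2, len=4) (overlapping!). Copied 'FLFL' from pos 0. Output: "FLFLFL"
Token 4: literal('C'). Output: "FLFLFLC"
Token 5: backref(off=2, len=4) (overlapping!). Copied 'LCLC' from pos 5. Output: "FLFLFLCLCLC"

Answer: FLFLFLCLCLC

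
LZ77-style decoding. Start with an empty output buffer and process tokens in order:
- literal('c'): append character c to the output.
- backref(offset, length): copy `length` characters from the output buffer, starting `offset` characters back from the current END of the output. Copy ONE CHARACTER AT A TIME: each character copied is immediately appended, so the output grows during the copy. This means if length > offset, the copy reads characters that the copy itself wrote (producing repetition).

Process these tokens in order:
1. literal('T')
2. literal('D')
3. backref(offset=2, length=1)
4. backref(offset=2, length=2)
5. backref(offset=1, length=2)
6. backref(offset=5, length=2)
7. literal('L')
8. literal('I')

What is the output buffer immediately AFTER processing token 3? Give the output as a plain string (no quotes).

Answer: TDT

Derivation:
Token 1: literal('T'). Output: "T"
Token 2: literal('D'). Output: "TD"
Token 3: backref(off=2, len=1). Copied 'T' from pos 0. Output: "TDT"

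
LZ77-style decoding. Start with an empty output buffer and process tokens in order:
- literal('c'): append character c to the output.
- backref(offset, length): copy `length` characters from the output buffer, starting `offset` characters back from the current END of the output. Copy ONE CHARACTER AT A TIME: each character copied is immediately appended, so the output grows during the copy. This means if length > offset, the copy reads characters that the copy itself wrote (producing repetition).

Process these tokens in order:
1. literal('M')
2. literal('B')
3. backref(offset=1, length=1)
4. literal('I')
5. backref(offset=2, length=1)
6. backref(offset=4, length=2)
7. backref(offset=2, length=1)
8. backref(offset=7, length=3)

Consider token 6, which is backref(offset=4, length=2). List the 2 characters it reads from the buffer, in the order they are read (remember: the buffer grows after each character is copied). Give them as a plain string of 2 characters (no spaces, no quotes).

Token 1: literal('M'). Output: "M"
Token 2: literal('B'). Output: "MB"
Token 3: backref(off=1, len=1). Copied 'B' from pos 1. Output: "MBB"
Token 4: literal('I'). Output: "MBBI"
Token 5: backref(off=2, len=1). Copied 'B' from pos 2. Output: "MBBIB"
Token 6: backref(off=4, len=2). Buffer before: "MBBIB" (len 5)
  byte 1: read out[1]='B', append. Buffer now: "MBBIBB"
  byte 2: read out[2]='B', append. Buffer now: "MBBIBBB"

Answer: BB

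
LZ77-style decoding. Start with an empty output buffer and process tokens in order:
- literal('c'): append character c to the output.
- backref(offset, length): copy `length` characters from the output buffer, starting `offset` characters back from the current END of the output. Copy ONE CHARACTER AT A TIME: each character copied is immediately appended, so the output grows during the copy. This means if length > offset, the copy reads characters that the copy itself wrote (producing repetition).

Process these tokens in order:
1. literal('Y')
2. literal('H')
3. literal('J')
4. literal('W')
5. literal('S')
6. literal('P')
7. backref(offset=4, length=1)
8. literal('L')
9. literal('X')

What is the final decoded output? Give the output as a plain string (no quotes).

Token 1: literal('Y'). Output: "Y"
Token 2: literal('H'). Output: "YH"
Token 3: literal('J'). Output: "YHJ"
Token 4: literal('W'). Output: "YHJW"
Token 5: literal('S'). Output: "YHJWS"
Token 6: literal('P'). Output: "YHJWSP"
Token 7: backref(off=4, len=1). Copied 'J' from pos 2. Output: "YHJWSPJ"
Token 8: literal('L'). Output: "YHJWSPJL"
Token 9: literal('X'). Output: "YHJWSPJLX"

Answer: YHJWSPJLX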